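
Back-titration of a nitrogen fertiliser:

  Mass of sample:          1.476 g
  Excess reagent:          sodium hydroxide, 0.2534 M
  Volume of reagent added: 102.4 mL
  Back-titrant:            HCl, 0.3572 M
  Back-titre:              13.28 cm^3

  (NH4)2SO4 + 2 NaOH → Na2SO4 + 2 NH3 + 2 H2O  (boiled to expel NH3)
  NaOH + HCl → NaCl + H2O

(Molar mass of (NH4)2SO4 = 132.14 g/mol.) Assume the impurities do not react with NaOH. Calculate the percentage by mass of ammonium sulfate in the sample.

n(NaOH) added = 0.1024 × 0.2534 = 0.02595 mol
n(HCl) used in back-titration = 0.01328 × 0.3572 = 4.744 × 10^-3 mol
n(NaOH) left over = 4.744 × 10^-3 mol (1:1 ratio)
n(NaOH) consumed by analyte = 0.02595 − 4.744 × 10^-3 = 0.02120 mol
From the 1:2 ratio, n((NH4)2SO4) = 1/2 × 0.02120 = 0.01060 mol
mass of (NH4)2SO4 = 0.01060 × 132.14 = 1.401 g
% (NH4)2SO4 = 1.401 / 1.476 × 100 = 94.92 %

94.92 %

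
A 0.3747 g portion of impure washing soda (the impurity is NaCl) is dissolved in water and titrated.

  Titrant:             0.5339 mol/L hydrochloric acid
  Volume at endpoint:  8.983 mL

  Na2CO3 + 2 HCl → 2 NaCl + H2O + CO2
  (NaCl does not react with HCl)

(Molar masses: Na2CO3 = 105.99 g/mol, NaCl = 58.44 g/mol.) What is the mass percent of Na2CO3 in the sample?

67.83 %

n(HCl) = 0.008983 × 0.5339 = 4.796 × 10^-3 mol
Let x = n(Na2CO3), y = n(NaCl).
Titrant: 2x = 4.796 × 10^-3;  mass: 105.99x + 58.44y = 0.3747
Solving, x = 2.398 × 10^-3 mol, y = 2.063 × 10^-3 mol
mass of Na2CO3 = 2.398 × 10^-3 × 105.99 = 0.2542 g
% Na2CO3 = 0.2542 / 0.3747 × 100 = 67.83 %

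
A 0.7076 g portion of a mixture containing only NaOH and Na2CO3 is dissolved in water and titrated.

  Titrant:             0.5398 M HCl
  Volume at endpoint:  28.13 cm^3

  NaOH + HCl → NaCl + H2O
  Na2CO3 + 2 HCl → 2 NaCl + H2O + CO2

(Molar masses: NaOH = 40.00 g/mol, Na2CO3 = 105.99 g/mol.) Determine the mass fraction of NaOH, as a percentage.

42.24 %

n(HCl) = 0.02813 × 0.5398 = 0.01518 mol
Let x = n(NaOH), y = n(Na2CO3).
Titrant: 1x + 2y = 0.01518;  mass: 40.00x + 105.99y = 0.7076
Solving, x = 7.473 × 10^-3 mol, y = 3.856 × 10^-3 mol
mass of NaOH = 7.473 × 10^-3 × 40.00 = 0.2989 g
% NaOH = 0.2989 / 0.7076 × 100 = 42.24 %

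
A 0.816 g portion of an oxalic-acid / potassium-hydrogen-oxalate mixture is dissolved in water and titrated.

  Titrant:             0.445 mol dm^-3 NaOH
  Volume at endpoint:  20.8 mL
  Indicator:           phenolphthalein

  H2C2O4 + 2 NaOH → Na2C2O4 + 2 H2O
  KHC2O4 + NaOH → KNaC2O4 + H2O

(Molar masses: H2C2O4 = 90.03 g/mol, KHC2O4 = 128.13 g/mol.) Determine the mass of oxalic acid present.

0.200 g

n(NaOH) = 0.0208 × 0.445 = 9.26 × 10^-3 mol
Let x = n(H2C2O4), y = n(KHC2O4).
Titrant: 2x + 1y = 9.26 × 10^-3;  mass: 90.03x + 128.13y = 0.816
Solving, x = 2.23 × 10^-3 mol, y = 4.80 × 10^-3 mol
mass of H2C2O4 = 2.23 × 10^-3 × 90.03 = 0.200 g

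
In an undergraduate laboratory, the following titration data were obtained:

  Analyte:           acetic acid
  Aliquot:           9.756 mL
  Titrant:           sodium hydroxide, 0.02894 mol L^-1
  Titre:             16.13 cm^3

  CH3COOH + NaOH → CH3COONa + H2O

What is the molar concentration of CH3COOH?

0.04785 mol/L

n(NaOH) = 0.01613 L × 0.02894 mol/L = 4.668 × 10^-4 mol
n(CH3COOH) = 4.668 × 10^-4 mol (1:1 mole ratio)
[CH3COOH] = 4.668 × 10^-4 mol / 0.009756 L = 0.04785 mol/L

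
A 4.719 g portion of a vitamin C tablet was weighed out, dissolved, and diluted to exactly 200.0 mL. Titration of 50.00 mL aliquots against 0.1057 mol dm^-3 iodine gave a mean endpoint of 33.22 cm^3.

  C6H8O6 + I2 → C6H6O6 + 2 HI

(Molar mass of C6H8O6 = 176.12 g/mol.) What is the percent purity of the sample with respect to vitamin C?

52.42 %

n(I2) per titration = 0.03322 × 0.1057 = 3.511 × 10^-3 mol
n(C6H8O6) in each aliquot = 3.511 × 10^-3 mol (1:1 ratio)
n(C6H8O6) in the whole flask = 3.511 × 10^-3 × 200.0/50.00 = 0.01405 mol
mass of C6H8O6 = 0.01405 × 176.12 = 2.474 g
% C6H8O6 = 2.474 / 4.719 × 100 = 52.42 %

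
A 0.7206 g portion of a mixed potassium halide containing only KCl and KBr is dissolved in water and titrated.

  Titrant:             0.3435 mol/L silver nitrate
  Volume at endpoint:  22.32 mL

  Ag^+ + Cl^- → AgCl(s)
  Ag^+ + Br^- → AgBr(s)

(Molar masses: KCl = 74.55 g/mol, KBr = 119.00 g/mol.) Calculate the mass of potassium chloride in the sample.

0.3216 g

n(AgNO3) = 0.02232 × 0.3435 = 7.667 × 10^-3 mol
Let x = n(KCl), y = n(KBr).
Titrant: 1x + 1y = 7.667 × 10^-3;  mass: 74.55x + 119.00y = 0.7206
Solving, x = 4.314 × 10^-3 mol, y = 3.353 × 10^-3 mol
mass of KCl = 4.314 × 10^-3 × 74.55 = 0.3216 g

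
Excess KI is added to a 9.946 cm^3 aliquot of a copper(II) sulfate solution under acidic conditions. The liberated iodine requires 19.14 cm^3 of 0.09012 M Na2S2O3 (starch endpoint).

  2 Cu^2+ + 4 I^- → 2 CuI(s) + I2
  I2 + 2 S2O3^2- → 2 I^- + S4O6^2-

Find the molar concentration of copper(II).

n(S2O3^2-) = 0.01914 × 0.09012 = 1.725 × 10^-3 mol
n(I2) = n(S2O3^2-)/2 = 8.624 × 10^-4 mol
From the 2:1 ratio, n(Cu2+) in the aliquot = 2/1 × 8.624 × 10^-4 = 1.725 × 10^-3 mol
[Cu2+] = 1.725 × 10^-3 / 0.009946 = 0.1734 mol/L

0.1734 M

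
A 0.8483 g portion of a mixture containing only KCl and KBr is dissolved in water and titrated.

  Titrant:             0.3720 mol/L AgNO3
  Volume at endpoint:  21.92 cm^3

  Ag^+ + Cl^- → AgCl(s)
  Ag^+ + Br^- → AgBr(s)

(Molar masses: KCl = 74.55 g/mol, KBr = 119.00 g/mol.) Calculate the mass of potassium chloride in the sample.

n(AgNO3) = 0.02192 × 0.3720 = 8.154 × 10^-3 mol
Let x = n(KCl), y = n(KBr).
Titrant: 1x + 1y = 8.154 × 10^-3;  mass: 74.55x + 119.00y = 0.8483
Solving, x = 2.746 × 10^-3 mol, y = 5.408 × 10^-3 mol
mass of KCl = 2.746 × 10^-3 × 74.55 = 0.2047 g

0.2047 g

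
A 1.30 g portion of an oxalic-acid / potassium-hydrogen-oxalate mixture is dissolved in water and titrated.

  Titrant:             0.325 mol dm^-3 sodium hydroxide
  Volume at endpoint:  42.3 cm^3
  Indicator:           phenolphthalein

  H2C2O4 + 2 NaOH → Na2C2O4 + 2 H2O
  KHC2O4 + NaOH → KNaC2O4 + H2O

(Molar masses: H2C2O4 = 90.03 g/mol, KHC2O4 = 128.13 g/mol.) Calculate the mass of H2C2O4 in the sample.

n(NaOH) = 0.0423 × 0.325 = 0.0137 mol
Let x = n(H2C2O4), y = n(KHC2O4).
Titrant: 2x + 1y = 0.0137;  mass: 90.03x + 128.13y = 1.30
Solving, x = 2.78 × 10^-3 mol, y = 8.20 × 10^-3 mol
mass of H2C2O4 = 2.78 × 10^-3 × 90.03 = 0.250 g

0.250 g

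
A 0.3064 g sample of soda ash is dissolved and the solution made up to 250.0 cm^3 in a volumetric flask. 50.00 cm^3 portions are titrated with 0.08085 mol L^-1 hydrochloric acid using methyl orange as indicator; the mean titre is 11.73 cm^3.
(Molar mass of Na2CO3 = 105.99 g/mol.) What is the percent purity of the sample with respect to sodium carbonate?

82.02 %

Na2CO3 + 2 HCl → 2 NaCl + H2O + CO2
n(HCl) per titration = 0.01173 × 0.08085 = 9.484 × 10^-4 mol
From the 1:2 ratio, n(Na2CO3) in each aliquot = 1/2 × 9.484 × 10^-4 = 4.742 × 10^-4 mol
n(Na2CO3) in the whole flask = 4.742 × 10^-4 × 250.0/50.00 = 2.371 × 10^-3 mol
mass of Na2CO3 = 2.371 × 10^-3 × 105.99 = 0.2513 g
% Na2CO3 = 0.2513 / 0.3064 × 100 = 82.02 %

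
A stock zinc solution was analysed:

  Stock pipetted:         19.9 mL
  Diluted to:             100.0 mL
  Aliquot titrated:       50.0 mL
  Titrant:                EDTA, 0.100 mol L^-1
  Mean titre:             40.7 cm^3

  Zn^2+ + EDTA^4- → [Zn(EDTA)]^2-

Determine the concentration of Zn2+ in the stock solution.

n(EDTA) = 0.0407 × 0.100 = 4.07 × 10^-3 mol
n(Zn2+) in the aliquot = 4.07 × 10^-3 mol (1:1 ratio)
[Zn2+]_dilute = 4.07 × 10^-3 / 0.0500 = 0.0814 mol/L
Dilution factor = 100.0 / 19.9 = 5.025
[Zn2+]_stock = 0.0814 × 5.025 = 0.409 mol/L

0.409 mol/L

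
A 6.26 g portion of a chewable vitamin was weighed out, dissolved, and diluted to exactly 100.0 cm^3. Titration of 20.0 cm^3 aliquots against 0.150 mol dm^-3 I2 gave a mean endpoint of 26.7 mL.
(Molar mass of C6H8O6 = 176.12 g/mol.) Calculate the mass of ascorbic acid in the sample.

3.53 g

C6H8O6 + I2 → C6H6O6 + 2 HI
n(I2) per titration = 0.0267 × 0.150 = 4.00 × 10^-3 mol
n(C6H8O6) in each aliquot = 4.00 × 10^-3 mol (1:1 ratio)
n(C6H8O6) in the whole flask = 4.00 × 10^-3 × 100.0/20.0 = 0.0200 mol
mass of C6H8O6 = 0.0200 × 176.12 = 3.53 g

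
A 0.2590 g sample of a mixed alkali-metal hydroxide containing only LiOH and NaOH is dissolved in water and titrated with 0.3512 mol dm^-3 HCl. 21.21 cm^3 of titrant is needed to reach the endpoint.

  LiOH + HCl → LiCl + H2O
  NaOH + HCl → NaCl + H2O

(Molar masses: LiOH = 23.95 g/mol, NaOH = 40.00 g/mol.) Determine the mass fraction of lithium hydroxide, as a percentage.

n(HCl) = 0.02121 × 0.3512 = 7.449 × 10^-3 mol
Let x = n(LiOH), y = n(NaOH).
Titrant: 1x + 1y = 7.449 × 10^-3;  mass: 23.95x + 40.00y = 0.2590
Solving, x = 2.427 × 10^-3 mol, y = 5.022 × 10^-3 mol
mass of LiOH = 2.427 × 10^-3 × 23.95 = 0.05813 g
% LiOH = 0.05813 / 0.2590 × 100 = 22.45 %

22.45 %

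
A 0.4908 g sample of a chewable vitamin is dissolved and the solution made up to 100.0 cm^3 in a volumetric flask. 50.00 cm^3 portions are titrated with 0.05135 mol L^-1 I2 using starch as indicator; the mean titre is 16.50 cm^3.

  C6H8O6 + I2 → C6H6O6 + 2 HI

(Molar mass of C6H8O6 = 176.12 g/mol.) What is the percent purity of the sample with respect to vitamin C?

n(I2) per titration = 0.01650 × 0.05135 = 8.473 × 10^-4 mol
n(C6H8O6) in each aliquot = 8.473 × 10^-4 mol (1:1 ratio)
n(C6H8O6) in the whole flask = 8.473 × 10^-4 × 100.0/50.00 = 1.695 × 10^-3 mol
mass of C6H8O6 = 1.695 × 10^-3 × 176.12 = 0.2984 g
% C6H8O6 = 0.2984 / 0.4908 × 100 = 60.81 %

60.81 %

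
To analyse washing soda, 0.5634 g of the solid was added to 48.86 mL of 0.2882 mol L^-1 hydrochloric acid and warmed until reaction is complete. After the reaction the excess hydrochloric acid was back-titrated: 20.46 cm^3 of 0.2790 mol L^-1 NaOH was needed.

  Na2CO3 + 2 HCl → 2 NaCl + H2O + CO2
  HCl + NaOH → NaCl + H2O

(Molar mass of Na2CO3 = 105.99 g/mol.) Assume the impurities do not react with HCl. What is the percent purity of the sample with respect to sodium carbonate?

78.76 %

n(HCl) added = 0.04886 × 0.2882 = 0.01408 mol
n(NaOH) used in back-titration = 0.02046 × 0.2790 = 5.708 × 10^-3 mol
n(HCl) left over = 5.708 × 10^-3 mol (1:1 ratio)
n(HCl) consumed by analyte = 0.01408 − 5.708 × 10^-3 = 8.373 × 10^-3 mol
From the 1:2 ratio, n(Na2CO3) = 1/2 × 8.373 × 10^-3 = 4.187 × 10^-3 mol
mass of Na2CO3 = 4.187 × 10^-3 × 105.99 = 0.4437 g
% Na2CO3 = 0.4437 / 0.5634 × 100 = 78.76 %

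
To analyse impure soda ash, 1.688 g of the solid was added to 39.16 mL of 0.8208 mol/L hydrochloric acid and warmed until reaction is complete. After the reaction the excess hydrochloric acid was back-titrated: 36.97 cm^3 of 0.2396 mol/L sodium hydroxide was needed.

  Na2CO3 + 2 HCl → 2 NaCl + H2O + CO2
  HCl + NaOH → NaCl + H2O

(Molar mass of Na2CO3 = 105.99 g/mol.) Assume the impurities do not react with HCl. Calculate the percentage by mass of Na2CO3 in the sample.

n(HCl) added = 0.03916 × 0.8208 = 0.03214 mol
n(NaOH) used in back-titration = 0.03697 × 0.2396 = 8.858 × 10^-3 mol
n(HCl) left over = 8.858 × 10^-3 mol (1:1 ratio)
n(HCl) consumed by analyte = 0.03214 − 8.858 × 10^-3 = 0.02328 mol
From the 1:2 ratio, n(Na2CO3) = 1/2 × 0.02328 = 0.01164 mol
mass of Na2CO3 = 0.01164 × 105.99 = 1.234 g
% Na2CO3 = 1.234 / 1.688 × 100 = 73.10 %

73.10 %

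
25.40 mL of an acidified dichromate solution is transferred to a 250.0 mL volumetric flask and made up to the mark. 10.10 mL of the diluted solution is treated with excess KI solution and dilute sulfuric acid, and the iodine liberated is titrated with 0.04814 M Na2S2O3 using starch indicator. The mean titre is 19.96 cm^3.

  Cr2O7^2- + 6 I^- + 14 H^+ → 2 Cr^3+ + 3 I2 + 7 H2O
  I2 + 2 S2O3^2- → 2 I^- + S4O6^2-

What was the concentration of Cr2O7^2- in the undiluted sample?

n(S2O3^2-) = 0.01996 × 0.04814 = 9.609 × 10^-4 mol
n(I2) = n(S2O3^2-)/2 = 4.804 × 10^-4 mol
From the 1:3 ratio, n(Cr2O7^2-) in the aliquot = 1/3 × 4.804 × 10^-4 = 1.601 × 10^-4 mol
[Cr2O7^2-]_dilute = 1.601 × 10^-4 / 0.01010 = 0.01586 mol/L
[Cr2O7^2-]_original = 0.01586 × 250.0/25.40 = 0.1561 mol/L

0.1561 M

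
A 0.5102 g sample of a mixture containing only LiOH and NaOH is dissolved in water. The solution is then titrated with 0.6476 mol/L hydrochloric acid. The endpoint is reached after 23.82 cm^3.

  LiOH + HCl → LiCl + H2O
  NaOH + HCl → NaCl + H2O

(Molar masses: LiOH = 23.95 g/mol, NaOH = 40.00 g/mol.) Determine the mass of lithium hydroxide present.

n(HCl) = 0.02382 × 0.6476 = 0.01543 mol
Let x = n(LiOH), y = n(NaOH).
Titrant: 1x + 1y = 0.01543;  mass: 23.95x + 40.00y = 0.5102
Solving, x = 6.656 × 10^-3 mol, y = 8.770 × 10^-3 mol
mass of LiOH = 6.656 × 10^-3 × 23.95 = 0.1594 g

0.1594 g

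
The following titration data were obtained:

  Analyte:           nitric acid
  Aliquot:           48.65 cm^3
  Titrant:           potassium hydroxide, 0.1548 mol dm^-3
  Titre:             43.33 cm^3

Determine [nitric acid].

HNO3 + KOH → KNO3 + H2O
n(KOH) = 0.04333 L × 0.1548 mol/L = 6.707 × 10^-3 mol
n(HNO3) = 6.707 × 10^-3 mol (1:1 mole ratio)
[HNO3] = 6.707 × 10^-3 mol / 0.04865 L = 0.1379 mol/L

0.1379 mol/L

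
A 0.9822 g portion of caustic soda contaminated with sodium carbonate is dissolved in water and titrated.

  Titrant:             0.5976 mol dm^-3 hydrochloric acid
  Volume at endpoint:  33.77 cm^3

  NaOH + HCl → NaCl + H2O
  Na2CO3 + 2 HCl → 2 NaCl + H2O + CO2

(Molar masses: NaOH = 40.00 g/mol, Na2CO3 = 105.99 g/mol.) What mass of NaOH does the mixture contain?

n(HCl) = 0.03377 × 0.5976 = 0.02018 mol
Let x = n(NaOH), y = n(Na2CO3).
Titrant: 1x + 2y = 0.02018;  mass: 40.00x + 105.99y = 0.9822
Solving, x = 6.717 × 10^-3 mol, y = 6.732 × 10^-3 mol
mass of NaOH = 6.717 × 10^-3 × 40.00 = 0.2687 g

0.2687 g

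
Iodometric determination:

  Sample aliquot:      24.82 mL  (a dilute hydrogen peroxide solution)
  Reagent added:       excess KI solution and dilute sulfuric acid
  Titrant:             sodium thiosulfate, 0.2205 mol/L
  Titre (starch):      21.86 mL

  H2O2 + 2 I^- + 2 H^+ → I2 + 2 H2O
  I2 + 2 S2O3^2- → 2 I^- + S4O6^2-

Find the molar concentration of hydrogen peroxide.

0.09710 mol/L

n(S2O3^2-) = 0.02186 × 0.2205 = 4.820 × 10^-3 mol
n(I2) = n(S2O3^2-)/2 = 2.410 × 10^-3 mol
n(H2O2) in the aliquot = 2.410 × 10^-3 mol (1:1 ratio)
[H2O2] = 2.410 × 10^-3 / 0.02482 = 0.09710 mol/L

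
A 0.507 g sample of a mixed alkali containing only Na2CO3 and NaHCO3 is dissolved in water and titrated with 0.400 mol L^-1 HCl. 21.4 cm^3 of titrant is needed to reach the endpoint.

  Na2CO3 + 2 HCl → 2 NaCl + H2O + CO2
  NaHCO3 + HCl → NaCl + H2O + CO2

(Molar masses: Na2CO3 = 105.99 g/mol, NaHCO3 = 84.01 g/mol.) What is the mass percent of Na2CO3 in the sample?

n(HCl) = 0.0214 × 0.400 = 8.56 × 10^-3 mol
Let x = n(Na2CO3), y = n(NaHCO3).
Titrant: 2x + 1y = 8.56 × 10^-3;  mass: 105.99x + 84.01y = 0.507
Solving, x = 3.42 × 10^-3 mol, y = 1.72 × 10^-3 mol
mass of Na2CO3 = 3.42 × 10^-3 × 105.99 = 0.362 g
% Na2CO3 = 0.362 / 0.507 × 100 = 71.5 %

71.5 %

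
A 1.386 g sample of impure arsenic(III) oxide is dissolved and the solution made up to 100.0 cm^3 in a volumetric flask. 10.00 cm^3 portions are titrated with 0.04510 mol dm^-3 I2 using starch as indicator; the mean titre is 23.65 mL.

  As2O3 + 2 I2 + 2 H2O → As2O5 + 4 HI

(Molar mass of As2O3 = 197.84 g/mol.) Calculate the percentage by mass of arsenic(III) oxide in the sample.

n(I2) per titration = 0.02365 × 0.04510 = 1.067 × 10^-3 mol
From the 1:2 ratio, n(As2O3) in each aliquot = 1/2 × 1.067 × 10^-3 = 5.333 × 10^-4 mol
n(As2O3) in the whole flask = 5.333 × 10^-4 × 100.0/10.00 = 5.333 × 10^-3 mol
mass of As2O3 = 5.333 × 10^-3 × 197.84 = 1.055 g
% As2O3 = 1.055 / 1.386 × 100 = 76.13 %

76.13 %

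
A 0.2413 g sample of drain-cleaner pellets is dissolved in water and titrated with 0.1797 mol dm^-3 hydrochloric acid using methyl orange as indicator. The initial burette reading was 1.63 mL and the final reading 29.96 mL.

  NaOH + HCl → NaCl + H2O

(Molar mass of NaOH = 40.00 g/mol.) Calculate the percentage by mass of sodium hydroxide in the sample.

84.39 %

n(HCl) = 0.02833 L × 0.1797 mol/L = 5.091 × 10^-3 mol
n(NaOH) = 5.091 × 10^-3 mol (1:1 ratio)
mass of NaOH = 5.091 × 10^-3 × 40.00 g/mol = 0.2036 g
% NaOH = 0.2036 / 0.2413 × 100 = 84.39 %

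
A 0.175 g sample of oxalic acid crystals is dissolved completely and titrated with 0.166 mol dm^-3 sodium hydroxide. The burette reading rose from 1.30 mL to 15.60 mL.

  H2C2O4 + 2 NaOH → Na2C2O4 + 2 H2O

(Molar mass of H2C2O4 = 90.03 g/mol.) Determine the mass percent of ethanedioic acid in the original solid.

n(NaOH) = 0.0143 L × 0.166 mol/L = 2.37 × 10^-3 mol
From the 1:2 ratio, n(H2C2O4) = 1/2 × 2.37 × 10^-3 = 1.19 × 10^-3 mol
mass of H2C2O4 = 1.19 × 10^-3 × 90.03 g/mol = 0.107 g
% H2C2O4 = 0.107 / 0.175 × 100 = 61.1 %

61.1 %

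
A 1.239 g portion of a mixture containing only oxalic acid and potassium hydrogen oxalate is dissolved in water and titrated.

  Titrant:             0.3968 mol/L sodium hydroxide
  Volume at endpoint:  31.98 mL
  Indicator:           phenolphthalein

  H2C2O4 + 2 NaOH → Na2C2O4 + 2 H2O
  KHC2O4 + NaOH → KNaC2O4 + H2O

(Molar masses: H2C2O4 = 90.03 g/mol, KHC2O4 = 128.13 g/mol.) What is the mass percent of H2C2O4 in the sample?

16.91 %

n(NaOH) = 0.03198 × 0.3968 = 0.01269 mol
Let x = n(H2C2O4), y = n(KHC2O4).
Titrant: 2x + 1y = 0.01269;  mass: 90.03x + 128.13y = 1.239
Solving, x = 2.328 × 10^-3 mol, y = 8.034 × 10^-3 mol
mass of H2C2O4 = 2.328 × 10^-3 × 90.03 = 0.2096 g
% H2C2O4 = 0.2096 / 1.239 × 100 = 16.91 %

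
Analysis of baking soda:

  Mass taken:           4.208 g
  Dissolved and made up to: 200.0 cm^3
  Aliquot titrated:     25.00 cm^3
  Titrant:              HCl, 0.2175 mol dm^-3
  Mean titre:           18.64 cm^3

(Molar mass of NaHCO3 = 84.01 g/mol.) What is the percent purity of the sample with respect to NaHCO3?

NaHCO3 + HCl → NaCl + H2O + CO2
n(HCl) per titration = 0.01864 × 0.2175 = 4.054 × 10^-3 mol
n(NaHCO3) in each aliquot = 4.054 × 10^-3 mol (1:1 ratio)
n(NaHCO3) in the whole flask = 4.054 × 10^-3 × 200.0/25.00 = 0.03243 mol
mass of NaHCO3 = 0.03243 × 84.01 = 2.725 g
% NaHCO3 = 2.725 / 4.208 × 100 = 64.75 %

64.75 %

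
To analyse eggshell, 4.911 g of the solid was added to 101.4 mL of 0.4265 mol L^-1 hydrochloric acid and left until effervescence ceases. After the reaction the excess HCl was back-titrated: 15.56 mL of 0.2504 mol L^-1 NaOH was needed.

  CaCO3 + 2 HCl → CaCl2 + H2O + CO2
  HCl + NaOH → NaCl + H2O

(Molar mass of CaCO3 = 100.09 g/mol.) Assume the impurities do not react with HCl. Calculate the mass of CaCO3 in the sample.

1.969 g

n(HCl) added = 0.1014 × 0.4265 = 0.04325 mol
n(NaOH) used in back-titration = 0.01556 × 0.2504 = 3.896 × 10^-3 mol
n(HCl) left over = 3.896 × 10^-3 mol (1:1 ratio)
n(HCl) consumed by analyte = 0.04325 − 3.896 × 10^-3 = 0.03935 mol
From the 1:2 ratio, n(CaCO3) = 1/2 × 0.03935 = 0.01968 mol
mass of CaCO3 = 0.01968 × 100.09 = 1.969 g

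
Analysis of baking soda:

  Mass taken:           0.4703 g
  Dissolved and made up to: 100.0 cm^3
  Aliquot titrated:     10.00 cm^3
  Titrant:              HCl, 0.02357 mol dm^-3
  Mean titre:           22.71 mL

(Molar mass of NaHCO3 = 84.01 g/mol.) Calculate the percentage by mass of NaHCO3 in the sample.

95.62 %

NaHCO3 + HCl → NaCl + H2O + CO2
n(HCl) per titration = 0.02271 × 0.02357 = 5.353 × 10^-4 mol
n(NaHCO3) in each aliquot = 5.353 × 10^-4 mol (1:1 ratio)
n(NaHCO3) in the whole flask = 5.353 × 10^-4 × 100.0/10.00 = 5.353 × 10^-3 mol
mass of NaHCO3 = 5.353 × 10^-3 × 84.01 = 0.4497 g
% NaHCO3 = 0.4497 / 0.4703 × 100 = 95.62 %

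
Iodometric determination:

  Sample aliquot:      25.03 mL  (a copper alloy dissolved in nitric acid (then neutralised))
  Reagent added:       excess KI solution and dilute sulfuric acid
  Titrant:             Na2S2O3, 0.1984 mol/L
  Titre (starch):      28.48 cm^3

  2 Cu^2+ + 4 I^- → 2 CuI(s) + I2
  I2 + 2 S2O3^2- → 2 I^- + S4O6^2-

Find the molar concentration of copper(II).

n(S2O3^2-) = 0.02848 × 0.1984 = 5.650 × 10^-3 mol
n(I2) = n(S2O3^2-)/2 = 2.825 × 10^-3 mol
From the 2:1 ratio, n(Cu2+) in the aliquot = 2/1 × 2.825 × 10^-3 = 5.650 × 10^-3 mol
[Cu2+] = 5.650 × 10^-3 / 0.02503 = 0.2257 mol/L

0.2257 mol/L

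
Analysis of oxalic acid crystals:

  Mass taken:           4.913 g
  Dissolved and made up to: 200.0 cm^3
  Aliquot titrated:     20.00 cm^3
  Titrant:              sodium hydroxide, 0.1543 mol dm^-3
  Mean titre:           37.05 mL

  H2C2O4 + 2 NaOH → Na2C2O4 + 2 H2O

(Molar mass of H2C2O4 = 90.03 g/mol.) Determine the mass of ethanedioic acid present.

n(NaOH) per titration = 0.03705 × 0.1543 = 5.717 × 10^-3 mol
From the 1:2 ratio, n(H2C2O4) in each aliquot = 1/2 × 5.717 × 10^-3 = 2.858 × 10^-3 mol
n(H2C2O4) in the whole flask = 2.858 × 10^-3 × 200.0/20.00 = 0.02858 mol
mass of H2C2O4 = 0.02858 × 90.03 = 2.573 g

2.573 g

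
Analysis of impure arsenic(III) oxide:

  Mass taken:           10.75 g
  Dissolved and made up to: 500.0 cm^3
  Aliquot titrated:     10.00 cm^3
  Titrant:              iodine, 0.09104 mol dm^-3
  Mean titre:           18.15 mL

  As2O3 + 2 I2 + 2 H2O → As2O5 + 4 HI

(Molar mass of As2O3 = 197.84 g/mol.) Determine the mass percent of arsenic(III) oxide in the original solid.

n(I2) per titration = 0.01815 × 0.09104 = 1.652 × 10^-3 mol
From the 1:2 ratio, n(As2O3) in each aliquot = 1/2 × 1.652 × 10^-3 = 8.262 × 10^-4 mol
n(As2O3) in the whole flask = 8.262 × 10^-4 × 500.0/10.00 = 0.04131 mol
mass of As2O3 = 0.04131 × 197.84 = 8.173 g
% As2O3 = 8.173 / 10.75 × 100 = 76.02 %

76.02 %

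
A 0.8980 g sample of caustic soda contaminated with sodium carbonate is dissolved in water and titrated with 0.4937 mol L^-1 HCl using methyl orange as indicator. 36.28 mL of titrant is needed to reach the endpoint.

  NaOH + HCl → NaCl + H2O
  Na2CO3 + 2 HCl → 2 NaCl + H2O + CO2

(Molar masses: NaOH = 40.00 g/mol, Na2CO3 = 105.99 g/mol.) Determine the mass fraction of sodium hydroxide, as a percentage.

n(HCl) = 0.03628 × 0.4937 = 0.01791 mol
Let x = n(NaOH), y = n(Na2CO3).
Titrant: 1x + 2y = 0.01791;  mass: 40.00x + 105.99y = 0.8980
Solving, x = 3.941 × 10^-3 mol, y = 6.985 × 10^-3 mol
mass of NaOH = 3.941 × 10^-3 × 40.00 = 0.1577 g
% NaOH = 0.1577 / 0.8980 × 100 = 17.56 %

17.56 %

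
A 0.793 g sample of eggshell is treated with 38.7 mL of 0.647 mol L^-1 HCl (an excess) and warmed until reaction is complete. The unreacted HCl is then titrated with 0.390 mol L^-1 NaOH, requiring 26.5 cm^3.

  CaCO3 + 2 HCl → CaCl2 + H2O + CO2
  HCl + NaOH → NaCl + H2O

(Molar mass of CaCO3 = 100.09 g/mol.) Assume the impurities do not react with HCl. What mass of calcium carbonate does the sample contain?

0.736 g

n(HCl) added = 0.0387 × 0.647 = 0.0250 mol
n(NaOH) used in back-titration = 0.0265 × 0.390 = 0.0103 mol
n(HCl) left over = 0.0103 mol (1:1 ratio)
n(HCl) consumed by analyte = 0.0250 − 0.0103 = 0.0147 mol
From the 1:2 ratio, n(CaCO3) = 1/2 × 0.0147 = 7.35 × 10^-3 mol
mass of CaCO3 = 7.35 × 10^-3 × 100.09 = 0.736 g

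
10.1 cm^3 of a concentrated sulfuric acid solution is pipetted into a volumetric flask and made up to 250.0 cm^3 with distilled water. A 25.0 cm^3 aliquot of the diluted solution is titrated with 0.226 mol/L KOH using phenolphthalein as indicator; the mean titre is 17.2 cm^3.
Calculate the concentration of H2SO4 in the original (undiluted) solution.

H2SO4 + 2 KOH → K2SO4 + 2 H2O
n(KOH) = 0.0172 × 0.226 = 3.89 × 10^-3 mol
From the 1:2 ratio, n(H2SO4) in the aliquot = 1/2 × 3.89 × 10^-3 = 1.94 × 10^-3 mol
[H2SO4]_dilute = 1.94 × 10^-3 / 0.0250 = 0.0777 mol/L
Dilution factor = 250.0 / 10.1 = 24.75
[H2SO4]_stock = 0.0777 × 24.75 = 1.92 mol/L

1.92 mol/L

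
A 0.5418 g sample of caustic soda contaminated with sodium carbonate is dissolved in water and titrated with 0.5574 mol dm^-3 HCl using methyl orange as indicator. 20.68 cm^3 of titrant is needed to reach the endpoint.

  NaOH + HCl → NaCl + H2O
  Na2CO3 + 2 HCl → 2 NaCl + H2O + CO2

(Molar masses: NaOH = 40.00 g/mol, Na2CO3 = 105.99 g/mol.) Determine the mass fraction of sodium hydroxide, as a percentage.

39.24 %

n(HCl) = 0.02068 × 0.5574 = 0.01153 mol
Let x = n(NaOH), y = n(Na2CO3).
Titrant: 1x + 2y = 0.01153;  mass: 40.00x + 105.99y = 0.5418
Solving, x = 5.316 × 10^-3 mol, y = 3.106 × 10^-3 mol
mass of NaOH = 5.316 × 10^-3 × 40.00 = 0.2126 g
% NaOH = 0.2126 / 0.5418 × 100 = 39.24 %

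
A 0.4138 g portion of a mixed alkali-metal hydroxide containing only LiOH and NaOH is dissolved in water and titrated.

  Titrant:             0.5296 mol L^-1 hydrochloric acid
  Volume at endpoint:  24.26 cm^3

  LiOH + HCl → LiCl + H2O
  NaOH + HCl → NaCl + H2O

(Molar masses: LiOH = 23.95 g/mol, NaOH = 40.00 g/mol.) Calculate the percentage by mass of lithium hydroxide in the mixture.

n(HCl) = 0.02426 × 0.5296 = 0.01285 mol
Let x = n(LiOH), y = n(NaOH).
Titrant: 1x + 1y = 0.01285;  mass: 23.95x + 40.00y = 0.4138
Solving, x = 6.238 × 10^-3 mol, y = 6.610 × 10^-3 mol
mass of LiOH = 6.238 × 10^-3 × 23.95 = 0.1494 g
% LiOH = 0.1494 / 0.4138 × 100 = 36.11 %

36.11 %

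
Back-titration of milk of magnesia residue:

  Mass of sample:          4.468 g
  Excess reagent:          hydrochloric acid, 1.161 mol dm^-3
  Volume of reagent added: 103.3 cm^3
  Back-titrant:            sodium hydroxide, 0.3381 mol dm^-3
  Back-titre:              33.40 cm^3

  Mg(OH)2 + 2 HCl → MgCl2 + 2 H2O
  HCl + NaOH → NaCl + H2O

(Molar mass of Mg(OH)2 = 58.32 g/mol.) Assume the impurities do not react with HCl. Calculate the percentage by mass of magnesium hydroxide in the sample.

n(HCl) added = 0.1033 × 1.161 = 0.1199 mol
n(NaOH) used in back-titration = 0.03340 × 0.3381 = 0.01129 mol
n(HCl) left over = 0.01129 mol (1:1 ratio)
n(HCl) consumed by analyte = 0.1199 − 0.01129 = 0.1086 mol
From the 1:2 ratio, n(Mg(OH)2) = 1/2 × 0.1086 = 0.05432 mol
mass of Mg(OH)2 = 0.05432 × 58.32 = 3.168 g
% Mg(OH)2 = 3.168 / 4.468 × 100 = 70.90 %

70.90 %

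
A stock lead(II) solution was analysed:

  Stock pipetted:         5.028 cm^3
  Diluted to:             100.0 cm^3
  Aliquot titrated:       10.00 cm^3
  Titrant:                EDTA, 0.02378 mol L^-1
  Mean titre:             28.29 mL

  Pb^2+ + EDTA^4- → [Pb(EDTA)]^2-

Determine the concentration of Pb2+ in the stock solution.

1.338 mol/L

n(EDTA) = 0.02829 × 0.02378 = 6.727 × 10^-4 mol
n(Pb2+) in the aliquot = 6.727 × 10^-4 mol (1:1 ratio)
[Pb2+]_dilute = 6.727 × 10^-4 / 0.01000 = 0.06727 mol/L
Dilution factor = 100.0 / 5.028 = 19.89
[Pb2+]_stock = 0.06727 × 19.89 = 1.338 mol/L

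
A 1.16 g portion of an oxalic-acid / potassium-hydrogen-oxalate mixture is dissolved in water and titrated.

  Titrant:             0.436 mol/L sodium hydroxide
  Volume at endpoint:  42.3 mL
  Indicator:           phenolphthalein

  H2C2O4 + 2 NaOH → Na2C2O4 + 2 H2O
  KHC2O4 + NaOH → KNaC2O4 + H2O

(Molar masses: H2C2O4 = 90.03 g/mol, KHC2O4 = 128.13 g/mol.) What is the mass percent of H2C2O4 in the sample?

n(NaOH) = 0.0423 × 0.436 = 0.0184 mol
Let x = n(H2C2O4), y = n(KHC2O4).
Titrant: 2x + 1y = 0.0184;  mass: 90.03x + 128.13y = 1.16
Solving, x = 7.24 × 10^-3 mol, y = 3.97 × 10^-3 mol
mass of H2C2O4 = 7.24 × 10^-3 × 90.03 = 0.652 g
% H2C2O4 = 0.652 / 1.16 × 100 = 56.2 %

56.2 %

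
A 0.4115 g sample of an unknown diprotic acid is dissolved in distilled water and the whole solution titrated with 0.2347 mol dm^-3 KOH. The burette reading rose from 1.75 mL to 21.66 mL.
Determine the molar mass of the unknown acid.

n(KOH) = 0.01991 L × 0.2347 mol/L = 4.673 × 10^-3 mol
From the 1:2 ratio, n(H2A) = 1/2 × 4.673 × 10^-3 = 2.336 × 10^-3 mol
M = m / n = 0.4115 g / 2.336 × 10^-3 mol = 176.1 g/mol

176.1 g/mol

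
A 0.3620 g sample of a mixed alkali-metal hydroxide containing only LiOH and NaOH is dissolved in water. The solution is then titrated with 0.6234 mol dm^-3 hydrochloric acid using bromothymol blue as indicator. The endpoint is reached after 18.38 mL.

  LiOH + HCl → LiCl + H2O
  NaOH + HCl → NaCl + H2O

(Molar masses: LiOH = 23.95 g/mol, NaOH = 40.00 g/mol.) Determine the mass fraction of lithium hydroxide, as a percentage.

n(HCl) = 0.01838 × 0.6234 = 0.01146 mol
Let x = n(LiOH), y = n(NaOH).
Titrant: 1x + 1y = 0.01146;  mass: 23.95x + 40.00y = 0.3620
Solving, x = 6.001 × 10^-3 mol, y = 5.457 × 10^-3 mol
mass of LiOH = 6.001 × 10^-3 × 23.95 = 0.1437 g
% LiOH = 0.1437 / 0.3620 × 100 = 39.71 %

39.71 %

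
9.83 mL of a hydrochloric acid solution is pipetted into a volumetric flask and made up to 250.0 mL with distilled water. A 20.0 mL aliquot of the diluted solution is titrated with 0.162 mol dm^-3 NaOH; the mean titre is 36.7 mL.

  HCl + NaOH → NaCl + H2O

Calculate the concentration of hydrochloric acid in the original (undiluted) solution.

n(NaOH) = 0.0367 × 0.162 = 5.95 × 10^-3 mol
n(HCl) in the aliquot = 5.95 × 10^-3 mol (1:1 ratio)
[HCl]_dilute = 5.95 × 10^-3 / 0.0200 = 0.297 mol/L
Dilution factor = 250.0 / 9.83 = 25.43
[HCl]_stock = 0.297 × 25.43 = 7.56 mol/L

7.56 mol/L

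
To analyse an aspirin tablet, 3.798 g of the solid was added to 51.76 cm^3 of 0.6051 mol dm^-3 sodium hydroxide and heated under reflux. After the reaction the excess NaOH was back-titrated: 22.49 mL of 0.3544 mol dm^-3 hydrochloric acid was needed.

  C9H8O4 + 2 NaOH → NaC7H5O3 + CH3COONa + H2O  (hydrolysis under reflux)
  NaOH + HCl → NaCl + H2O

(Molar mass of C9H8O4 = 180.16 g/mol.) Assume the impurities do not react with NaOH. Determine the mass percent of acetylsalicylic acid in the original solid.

55.38 %

n(NaOH) added = 0.05176 × 0.6051 = 0.03132 mol
n(HCl) used in back-titration = 0.02249 × 0.3544 = 7.970 × 10^-3 mol
n(NaOH) left over = 7.970 × 10^-3 mol (1:1 ratio)
n(NaOH) consumed by analyte = 0.03132 − 7.970 × 10^-3 = 0.02335 mol
From the 1:2 ratio, n(C9H8O4) = 1/2 × 0.02335 = 0.01167 mol
mass of C9H8O4 = 0.01167 × 180.16 = 2.103 g
% C9H8O4 = 2.103 / 3.798 × 100 = 55.38 %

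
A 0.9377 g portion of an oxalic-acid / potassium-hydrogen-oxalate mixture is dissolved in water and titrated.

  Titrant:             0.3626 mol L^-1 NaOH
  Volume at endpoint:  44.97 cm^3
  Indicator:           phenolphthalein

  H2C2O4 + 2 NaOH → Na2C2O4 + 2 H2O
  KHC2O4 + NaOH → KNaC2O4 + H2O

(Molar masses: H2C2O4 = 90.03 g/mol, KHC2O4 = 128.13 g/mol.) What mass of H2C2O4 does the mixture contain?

n(NaOH) = 0.04497 × 0.3626 = 0.01631 mol
Let x = n(H2C2O4), y = n(KHC2O4).
Titrant: 2x + 1y = 0.01631;  mass: 90.03x + 128.13y = 0.9377
Solving, x = 6.928 × 10^-3 mol, y = 2.451 × 10^-3 mol
mass of H2C2O4 = 6.928 × 10^-3 × 90.03 = 0.6237 g

0.6237 g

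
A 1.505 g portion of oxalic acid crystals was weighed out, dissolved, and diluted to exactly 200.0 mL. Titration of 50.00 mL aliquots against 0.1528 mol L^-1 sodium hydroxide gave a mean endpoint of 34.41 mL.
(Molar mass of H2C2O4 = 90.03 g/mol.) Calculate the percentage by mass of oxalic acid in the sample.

62.91 %

H2C2O4 + 2 NaOH → Na2C2O4 + 2 H2O
n(NaOH) per titration = 0.03441 × 0.1528 = 5.258 × 10^-3 mol
From the 1:2 ratio, n(H2C2O4) in each aliquot = 1/2 × 5.258 × 10^-3 = 2.629 × 10^-3 mol
n(H2C2O4) in the whole flask = 2.629 × 10^-3 × 200.0/50.00 = 0.01052 mol
mass of H2C2O4 = 0.01052 × 90.03 = 0.9467 g
% H2C2O4 = 0.9467 / 1.505 × 100 = 62.91 %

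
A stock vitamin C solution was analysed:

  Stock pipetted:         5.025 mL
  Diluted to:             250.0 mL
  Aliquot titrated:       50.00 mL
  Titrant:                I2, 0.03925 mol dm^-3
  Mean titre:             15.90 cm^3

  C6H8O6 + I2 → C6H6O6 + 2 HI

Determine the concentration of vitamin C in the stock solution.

n(I2) = 0.01590 × 0.03925 = 6.241 × 10^-4 mol
n(C6H8O6) in the aliquot = 6.241 × 10^-4 mol (1:1 ratio)
[C6H8O6]_dilute = 6.241 × 10^-4 / 0.05000 = 0.01248 mol/L
Dilution factor = 250.0 / 5.025 = 49.75
[C6H8O6]_stock = 0.01248 × 49.75 = 0.6210 mol/L

0.6210 mol/L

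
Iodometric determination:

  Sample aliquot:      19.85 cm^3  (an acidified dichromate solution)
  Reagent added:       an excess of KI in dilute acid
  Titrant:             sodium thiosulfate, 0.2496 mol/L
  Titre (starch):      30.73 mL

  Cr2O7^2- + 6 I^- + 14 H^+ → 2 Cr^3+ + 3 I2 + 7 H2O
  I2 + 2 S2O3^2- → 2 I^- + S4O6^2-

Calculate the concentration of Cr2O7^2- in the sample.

0.06440 mol/L

n(S2O3^2-) = 0.03073 × 0.2496 = 7.670 × 10^-3 mol
n(I2) = n(S2O3^2-)/2 = 3.835 × 10^-3 mol
From the 1:3 ratio, n(Cr2O7^2-) in the aliquot = 1/3 × 3.835 × 10^-3 = 1.278 × 10^-3 mol
[Cr2O7^2-] = 1.278 × 10^-3 / 0.01985 = 0.06440 mol/L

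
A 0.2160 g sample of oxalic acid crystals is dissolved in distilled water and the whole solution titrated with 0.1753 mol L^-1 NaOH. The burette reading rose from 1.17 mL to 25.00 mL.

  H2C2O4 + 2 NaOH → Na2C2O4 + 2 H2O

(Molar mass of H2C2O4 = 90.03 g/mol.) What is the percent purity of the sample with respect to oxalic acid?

87.06 %

n(NaOH) = 0.02383 L × 0.1753 mol/L = 4.177 × 10^-3 mol
From the 1:2 ratio, n(H2C2O4) = 1/2 × 4.177 × 10^-3 = 2.089 × 10^-3 mol
mass of H2C2O4 = 2.089 × 10^-3 × 90.03 g/mol = 0.1880 g
% H2C2O4 = 0.1880 / 0.2160 × 100 = 87.06 %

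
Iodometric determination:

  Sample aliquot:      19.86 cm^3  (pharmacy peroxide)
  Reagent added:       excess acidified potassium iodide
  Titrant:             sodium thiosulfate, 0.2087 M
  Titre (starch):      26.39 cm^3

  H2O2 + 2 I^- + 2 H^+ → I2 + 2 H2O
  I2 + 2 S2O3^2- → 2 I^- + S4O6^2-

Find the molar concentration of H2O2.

n(S2O3^2-) = 0.02639 × 0.2087 = 5.508 × 10^-3 mol
n(I2) = n(S2O3^2-)/2 = 2.754 × 10^-3 mol
n(H2O2) in the aliquot = 2.754 × 10^-3 mol (1:1 ratio)
[H2O2] = 2.754 × 10^-3 / 0.01986 = 0.1387 mol/L

0.1387 M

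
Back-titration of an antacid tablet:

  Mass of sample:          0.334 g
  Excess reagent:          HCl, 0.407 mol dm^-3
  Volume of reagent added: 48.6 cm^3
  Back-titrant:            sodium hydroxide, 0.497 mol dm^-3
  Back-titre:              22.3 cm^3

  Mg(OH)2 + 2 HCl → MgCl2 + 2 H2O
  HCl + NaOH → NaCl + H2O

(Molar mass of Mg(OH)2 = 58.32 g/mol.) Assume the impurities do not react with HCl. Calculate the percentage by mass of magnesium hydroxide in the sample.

n(HCl) added = 0.0486 × 0.407 = 0.0198 mol
n(NaOH) used in back-titration = 0.0223 × 0.497 = 0.0111 mol
n(HCl) left over = 0.0111 mol (1:1 ratio)
n(HCl) consumed by analyte = 0.0198 − 0.0111 = 8.70 × 10^-3 mol
From the 1:2 ratio, n(Mg(OH)2) = 1/2 × 8.70 × 10^-3 = 4.35 × 10^-3 mol
mass of Mg(OH)2 = 4.35 × 10^-3 × 58.32 = 0.254 g
% Mg(OH)2 = 0.254 / 0.334 × 100 = 75.9 %

75.9 %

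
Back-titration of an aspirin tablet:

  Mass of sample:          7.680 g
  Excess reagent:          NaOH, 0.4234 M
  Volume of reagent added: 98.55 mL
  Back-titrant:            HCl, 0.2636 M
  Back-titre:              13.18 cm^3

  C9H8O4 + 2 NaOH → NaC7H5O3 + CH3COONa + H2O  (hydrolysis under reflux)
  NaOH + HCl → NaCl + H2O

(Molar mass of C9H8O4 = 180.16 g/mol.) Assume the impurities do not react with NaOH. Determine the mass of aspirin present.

3.446 g

n(NaOH) added = 0.09855 × 0.4234 = 0.04173 mol
n(HCl) used in back-titration = 0.01318 × 0.2636 = 3.474 × 10^-3 mol
n(NaOH) left over = 3.474 × 10^-3 mol (1:1 ratio)
n(NaOH) consumed by analyte = 0.04173 − 3.474 × 10^-3 = 0.03825 mol
From the 1:2 ratio, n(C9H8O4) = 1/2 × 0.03825 = 0.01913 mol
mass of C9H8O4 = 0.01913 × 180.16 = 3.446 g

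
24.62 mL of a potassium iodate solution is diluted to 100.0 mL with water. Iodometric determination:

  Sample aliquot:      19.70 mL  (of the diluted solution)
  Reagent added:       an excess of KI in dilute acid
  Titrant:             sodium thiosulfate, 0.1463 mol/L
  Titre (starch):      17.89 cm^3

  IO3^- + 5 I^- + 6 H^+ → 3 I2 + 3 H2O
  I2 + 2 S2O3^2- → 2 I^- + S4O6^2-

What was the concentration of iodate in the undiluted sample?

n(S2O3^2-) = 0.01789 × 0.1463 = 2.617 × 10^-3 mol
n(I2) = n(S2O3^2-)/2 = 1.309 × 10^-3 mol
From the 1:3 ratio, n(IO3^-) in the aliquot = 1/3 × 1.309 × 10^-3 = 4.362 × 10^-4 mol
[IO3^-]_dilute = 4.362 × 10^-4 / 0.01970 = 0.02214 mol/L
[IO3^-]_original = 0.02214 × 100.0/24.62 = 0.08994 mol/L

0.08994 mol/L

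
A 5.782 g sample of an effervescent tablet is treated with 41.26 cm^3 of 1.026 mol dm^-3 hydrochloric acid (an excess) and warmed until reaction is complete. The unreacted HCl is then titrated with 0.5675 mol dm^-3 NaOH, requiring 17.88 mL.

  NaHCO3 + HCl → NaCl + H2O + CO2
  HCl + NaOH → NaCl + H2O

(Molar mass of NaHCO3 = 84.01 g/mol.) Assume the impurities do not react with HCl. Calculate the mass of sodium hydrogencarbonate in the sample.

2.704 g

n(HCl) added = 0.04126 × 1.026 = 0.04233 mol
n(NaOH) used in back-titration = 0.01788 × 0.5675 = 0.01015 mol
n(HCl) left over = 0.01015 mol (1:1 ratio)
n(HCl) consumed by analyte = 0.04233 − 0.01015 = 0.03219 mol
n(NaHCO3) = 0.03219 mol (1:1 ratio)
mass of NaHCO3 = 0.03219 × 84.01 = 2.704 g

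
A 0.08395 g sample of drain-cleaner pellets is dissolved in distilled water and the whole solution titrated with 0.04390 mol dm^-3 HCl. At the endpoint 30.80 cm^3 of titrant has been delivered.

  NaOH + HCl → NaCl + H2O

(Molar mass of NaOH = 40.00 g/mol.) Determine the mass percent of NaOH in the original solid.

n(HCl) = 0.03080 L × 0.04390 mol/L = 1.352 × 10^-3 mol
n(NaOH) = 1.352 × 10^-3 mol (1:1 ratio)
mass of NaOH = 1.352 × 10^-3 × 40.00 g/mol = 0.05408 g
% NaOH = 0.05408 / 0.08395 × 100 = 64.43 %

64.43 %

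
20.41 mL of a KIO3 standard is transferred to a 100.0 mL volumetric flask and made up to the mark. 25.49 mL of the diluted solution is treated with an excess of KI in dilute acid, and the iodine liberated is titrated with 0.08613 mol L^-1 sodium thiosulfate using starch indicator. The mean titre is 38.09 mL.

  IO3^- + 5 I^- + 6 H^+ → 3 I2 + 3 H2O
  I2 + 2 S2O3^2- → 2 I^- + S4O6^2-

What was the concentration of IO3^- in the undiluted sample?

n(S2O3^2-) = 0.03809 × 0.08613 = 3.281 × 10^-3 mol
n(I2) = n(S2O3^2-)/2 = 1.640 × 10^-3 mol
From the 1:3 ratio, n(IO3^-) in the aliquot = 1/3 × 1.640 × 10^-3 = 5.468 × 10^-4 mol
[IO3^-]_dilute = 5.468 × 10^-4 / 0.02549 = 0.02145 mol/L
[IO3^-]_original = 0.02145 × 100.0/20.41 = 0.1051 mol/L

0.1051 mol/L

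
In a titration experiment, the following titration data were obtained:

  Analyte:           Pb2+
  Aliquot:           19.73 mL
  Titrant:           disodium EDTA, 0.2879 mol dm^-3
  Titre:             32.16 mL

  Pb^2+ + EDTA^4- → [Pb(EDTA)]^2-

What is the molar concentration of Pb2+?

0.4693 mol/L

n(EDTA) = 0.03216 L × 0.2879 mol/L = 9.259 × 10^-3 mol
n(Pb2+) = 9.259 × 10^-3 mol (1:1 mole ratio)
[Pb2+] = 9.259 × 10^-3 mol / 0.01973 L = 0.4693 mol/L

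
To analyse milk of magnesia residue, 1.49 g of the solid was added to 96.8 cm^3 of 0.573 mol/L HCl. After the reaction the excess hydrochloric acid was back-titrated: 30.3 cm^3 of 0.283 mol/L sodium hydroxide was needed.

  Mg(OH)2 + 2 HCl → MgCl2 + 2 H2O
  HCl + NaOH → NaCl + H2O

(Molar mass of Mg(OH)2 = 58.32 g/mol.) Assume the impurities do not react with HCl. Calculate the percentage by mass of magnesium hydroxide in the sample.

n(HCl) added = 0.0968 × 0.573 = 0.0555 mol
n(NaOH) used in back-titration = 0.0303 × 0.283 = 8.57 × 10^-3 mol
n(HCl) left over = 8.57 × 10^-3 mol (1:1 ratio)
n(HCl) consumed by analyte = 0.0555 − 8.57 × 10^-3 = 0.0469 mol
From the 1:2 ratio, n(Mg(OH)2) = 1/2 × 0.0469 = 0.0234 mol
mass of Mg(OH)2 = 0.0234 × 58.32 = 1.37 g
% Mg(OH)2 = 1.37 / 1.49 × 100 = 91.8 %

91.8 %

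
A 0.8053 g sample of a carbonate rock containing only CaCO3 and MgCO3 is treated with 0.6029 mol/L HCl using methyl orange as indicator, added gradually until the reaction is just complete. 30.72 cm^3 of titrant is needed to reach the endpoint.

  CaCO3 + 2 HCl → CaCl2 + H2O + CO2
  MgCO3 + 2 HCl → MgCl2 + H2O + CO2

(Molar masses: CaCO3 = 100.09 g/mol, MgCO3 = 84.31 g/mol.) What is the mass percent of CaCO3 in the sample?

19.33 %

n(HCl) = 0.03072 × 0.6029 = 0.01852 mol
Let x = n(CaCO3), y = n(MgCO3).
Titrant: 2x + 2y = 0.01852;  mass: 100.09x + 84.31y = 0.8053
Solving, x = 1.555 × 10^-3 mol, y = 7.705 × 10^-3 mol
mass of CaCO3 = 1.555 × 10^-3 × 100.09 = 0.1557 g
% CaCO3 = 0.1557 / 0.8053 × 100 = 19.33 %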